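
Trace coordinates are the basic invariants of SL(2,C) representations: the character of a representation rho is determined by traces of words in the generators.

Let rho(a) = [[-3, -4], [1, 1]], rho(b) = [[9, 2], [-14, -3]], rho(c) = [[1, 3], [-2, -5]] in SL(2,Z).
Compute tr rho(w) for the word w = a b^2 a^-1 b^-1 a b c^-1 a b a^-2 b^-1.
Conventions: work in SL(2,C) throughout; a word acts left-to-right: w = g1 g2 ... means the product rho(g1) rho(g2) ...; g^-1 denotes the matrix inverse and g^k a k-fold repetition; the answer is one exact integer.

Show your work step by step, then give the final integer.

rho(a) = [[-3, -4], [1, 1]]
... * rho(b) = [[9, 2], [-14, -3]]  ->  [[29, 6], [-5, -1]]
... * rho(b) = [[9, 2], [-14, -3]]  ->  [[177, 40], [-31, -7]]
... * rho(a^-1) = [[1, 4], [-1, -3]]  ->  [[137, 588], [-24, -103]]
... * rho(b^-1) = [[-3, -2], [14, 9]]  ->  [[7821, 5018], [-1370, -879]]
... * rho(a) = [[-3, -4], [1, 1]]  ->  [[-18445, -26266], [3231, 4601]]
... * rho(b) = [[9, 2], [-14, -3]]  ->  [[201719, 41908], [-35335, -7341]]
... * rho(c^-1) = [[-5, -3], [2, 1]]  ->  [[-924779, -563249], [161993, 98664]]
... * rho(a) = [[-3, -4], [1, 1]]  ->  [[2211088, 3135867], [-387315, -549308]]
... * rho(b) = [[9, 2], [-14, -3]]  ->  [[-24002346, -4985425], [4204477, 873294]]
... * rho(a^-1) = [[1, 4], [-1, -3]]  ->  [[-19016921, -81053109], [3331183, 14198026]]
... * rho(a^-1) = [[1, 4], [-1, -3]]  ->  [[62036188, 167091643], [-10866843, -29269346]]
... * rho(b^-1) = [[-3, -2], [14, 9]]  ->  [[2153174438, 1379752411], [-377170315, -241690428]]
tr = 2153174438 + -241690428 = 1911484010

1911484010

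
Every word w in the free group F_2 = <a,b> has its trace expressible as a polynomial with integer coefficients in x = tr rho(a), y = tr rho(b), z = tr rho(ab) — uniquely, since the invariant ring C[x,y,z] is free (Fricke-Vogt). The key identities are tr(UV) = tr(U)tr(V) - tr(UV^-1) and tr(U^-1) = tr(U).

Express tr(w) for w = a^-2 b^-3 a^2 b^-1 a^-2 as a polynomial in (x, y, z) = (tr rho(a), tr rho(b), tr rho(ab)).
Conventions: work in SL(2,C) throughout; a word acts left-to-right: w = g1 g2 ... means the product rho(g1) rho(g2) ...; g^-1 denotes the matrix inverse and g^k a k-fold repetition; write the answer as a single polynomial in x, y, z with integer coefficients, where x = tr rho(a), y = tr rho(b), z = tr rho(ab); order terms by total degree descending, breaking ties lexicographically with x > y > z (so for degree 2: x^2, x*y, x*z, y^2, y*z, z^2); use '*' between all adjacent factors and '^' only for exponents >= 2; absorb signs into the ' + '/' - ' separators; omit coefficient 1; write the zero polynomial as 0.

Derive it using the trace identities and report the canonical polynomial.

tr(a b^-1) = tr(a) tr(b) - tr(a b) = x*y - z
tr(a^2) = tr(a) tr(a) - tr(1) = x^2 - 2
tr(b a^2) = tr(a) tr(b a) - tr(b) = x*z - y
tr(a b a^2) = tr(a) tr(b a^2) - tr(b a) = x^2*z - x*y - z
tr(b a b a) = tr(a b) tr(a b) - tr(1) = z^2 - 2
apply: tr(b a b) = tr(b) tr(a b) - tr(a) = y*z - x
use: tr(a b a^2 b) = tr(a) tr(b a b a) - tr(b a b) = x*z^2 - y*z - x
tr(b a^2 b^-1 a) = tr(a b a^2) tr(b) - tr(a b a^2 b) = x^2*y*z - x*y^2 - x*z^2 + x
tr(a^2 b^-1 a^-1 b) = tr(b a^2 b^-1) tr(a) - tr(b a^2 b^-1 a) = -x^2*y*z + x^3 + x*y^2 + x*z^2 - 3*x
apply: tr(b^-1 a^2 b^-1 a^-1) = tr(a^2 b^-1 a^-1) tr(b) - tr(a^2 b^-1 a^-1 b) = x^2*y*z - x^3 - x*z^2 - y*z + 3*x
tr(b^-2 a^2 b^-1 a^-1) = tr(b^-1 a^2 b^-1 a^-1) tr(b) - tr(b^-1 a^2 b^-1 a^-1 b) = x^2*y^2*z - x^3*y - x*y*z^2 - y^2*z + 2*x*y + z
tr(a^2 b^-1) = tr(a^2) tr(b) - tr(a^2 b) = x^2*y - x*z - y
apply: tr(b^-2 a^2) = tr(a^2 b^-1) tr(b) - tr(a^2) = x^2*y^2 - x*y*z - x^2 - y^2 + 2
tr(b^-2 a^2 b^-1) = tr(b^-2 a^2) tr(b) - tr(b^-2 a^2 b) = x^2*y^3 - x*y^2*z - 2*x^2*y - y^3 + x*z + 3*y
use: tr(a^-1 b^-2 a^2 b^-1 a^-1) = tr(b^-2 a^2 b^-1 a^-1) tr(a) - tr(b^-2 a^2 b^-1) = x^3*y^2*z - x^4*y - x^2*y^3 - x^2*y*z^2 + 4*x^2*y + y^3 - 3*y
tr(b^-2 a^2 b^-1 a^-3) = tr(a^-1 b^-2 a^2 b^-1 a^-1) tr(a) - tr(a^-1 b^-2 a^2 b^-1) = x^4*y^2*z - x^5*y - x^3*y^3 - x^3*y*z^2 - x^2*y^2*z + 5*x^3*y + x*y^3 + x*y*z^2 + y^2*z - 5*x*y - z
tr(a^-2 b^-1 a^2 b^-1) = tr(a^-1 b^-1 a^2 b^-1) tr(a) - tr(a^-1 b^-1 a^2 b^-1 a) = x^3*y*z - x^4 - x^2*y^2 - x^2*z^2 + 4*x^2 + y^2 - 2
use: tr(b^-1 a^2 b^-1 a^-3) = tr(a^-2 b^-1 a^2 b^-1) tr(a) - tr(a^-2 b^-1 a^2 b^-1 a) = x^4*y*z - x^5 - x^3*y^2 - x^3*z^2 - x^2*y*z + 5*x^3 + x*y^2 + x*z^2 + y*z - 5*x
tr(b^-3 a^2 b^-1 a^-3) = tr(b^-2 a^2 b^-1 a^-3) tr(b) - tr(b^-2 a^2 b^-1 a^-3 b) = x^4*y^3*z - x^5*y^2 - x^3*y^4 - x^3*y^2*z^2 - x^4*y*z - x^2*y^3*z + x^5 + 6*x^3*y^2 + x^3*z^2 + x*y^4 + x*y^2*z^2 + x^2*y*z + y^3*z - 5*x^3 - 6*x*y^2 - x*z^2 - 2*y*z + 5*x
tr(b^-3 a^2 b^-1 a^-2) = tr(a^2 b^-1 a^-2 b^-2) tr(b) - tr(a^2 b^-1 a^-2 b^-1) = x^3*y^3*z - x^4*y^2 - x^2*y^4 - x^2*y^2*z^2 - x^3*y*z + x^4 + 5*x^2*y^2 + x^2*z^2 + y^4 - 4*x^2 - 4*y^2 + 2
tr(a^-2 b^-3 a^2 b^-1 a^-2) = tr(b^-3 a^2 b^-1 a^-3) tr(a) - tr(b^-3 a^2 b^-1 a^-2) = x^5*y^3*z - x^6*y^2 - x^4*y^4 - x^4*y^2*z^2 - x^5*y*z - 2*x^3*y^3*z + x^6 + 7*x^4*y^2 + x^4*z^2 + 2*x^2*y^4 + 2*x^2*y^2*z^2 + 2*x^3*y*z + x*y^3*z - 6*x^4 - 11*x^2*y^2 - 2*x^2*z^2 - y^4 - 2*x*y*z + 9*x^2 + 4*y^2 - 2

x^5*y^3*z - x^6*y^2 - x^4*y^4 - x^4*y^2*z^2 - x^5*y*z - 2*x^3*y^3*z + x^6 + 7*x^4*y^2 + x^4*z^2 + 2*x^2*y^4 + 2*x^2*y^2*z^2 + 2*x^3*y*z + x*y^3*z - 6*x^4 - 11*x^2*y^2 - 2*x^2*z^2 - y^4 - 2*x*y*z + 9*x^2 + 4*y^2 - 2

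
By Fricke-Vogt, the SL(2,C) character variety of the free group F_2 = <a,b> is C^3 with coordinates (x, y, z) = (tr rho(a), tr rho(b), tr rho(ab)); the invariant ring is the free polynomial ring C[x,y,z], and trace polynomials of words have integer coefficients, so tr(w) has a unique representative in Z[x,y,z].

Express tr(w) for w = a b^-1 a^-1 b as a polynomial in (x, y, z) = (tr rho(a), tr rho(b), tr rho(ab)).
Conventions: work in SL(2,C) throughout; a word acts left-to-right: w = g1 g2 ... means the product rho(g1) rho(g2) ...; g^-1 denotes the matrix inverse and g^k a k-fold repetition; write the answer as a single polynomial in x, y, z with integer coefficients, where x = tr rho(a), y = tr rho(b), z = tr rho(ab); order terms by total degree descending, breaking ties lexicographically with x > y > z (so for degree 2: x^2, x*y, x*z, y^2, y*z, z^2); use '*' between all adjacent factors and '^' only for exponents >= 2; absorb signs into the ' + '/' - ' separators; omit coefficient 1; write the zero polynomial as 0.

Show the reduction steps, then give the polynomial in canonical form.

so trace(a b a) = trace(a) trace(b a) - trace(b)  (reduce the a square) = x*z - y
trace(a b a b) = trace(a b) trace(a b) - trace(1)  (split on a) = z^2 - 2
reduce: trace(b a b^-1 a) = trace(a b a) trace(b) - trace(a b a b)  (eliminate b^-1) = x*y*z - y^2 - z^2 + 2
trace(a b^-1 a^-1 b) = trace(b a b^-1) trace(a) - trace(b a b^-1 a)  (eliminate a^-1) = -x*y*z + x^2 + y^2 + z^2 - 2

-x*y*z + x^2 + y^2 + z^2 - 2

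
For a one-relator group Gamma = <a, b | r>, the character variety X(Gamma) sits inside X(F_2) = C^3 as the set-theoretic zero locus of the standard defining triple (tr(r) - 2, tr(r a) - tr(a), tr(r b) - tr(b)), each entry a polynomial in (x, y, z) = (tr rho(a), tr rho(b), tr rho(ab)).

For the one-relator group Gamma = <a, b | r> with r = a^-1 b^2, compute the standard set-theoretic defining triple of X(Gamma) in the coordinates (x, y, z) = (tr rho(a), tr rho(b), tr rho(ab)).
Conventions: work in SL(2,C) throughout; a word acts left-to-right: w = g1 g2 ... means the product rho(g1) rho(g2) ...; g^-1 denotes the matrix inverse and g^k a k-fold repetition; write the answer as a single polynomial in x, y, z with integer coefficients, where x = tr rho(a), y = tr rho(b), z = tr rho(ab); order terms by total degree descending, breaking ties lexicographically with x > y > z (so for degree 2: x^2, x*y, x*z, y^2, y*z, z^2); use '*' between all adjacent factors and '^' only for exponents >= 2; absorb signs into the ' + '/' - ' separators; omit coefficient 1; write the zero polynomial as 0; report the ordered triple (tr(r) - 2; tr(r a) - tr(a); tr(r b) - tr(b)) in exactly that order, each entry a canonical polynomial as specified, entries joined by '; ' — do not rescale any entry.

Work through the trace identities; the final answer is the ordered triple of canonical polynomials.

tr(b^2) = tr(b) tr(b) - tr(1)   [square of b] = y^2 - 2
reduce: tr(b^2 a) = tr(b) tr(a b) - tr(a)   [square of b] = y*z - x
tr(a^-1 b^2) = tr(b^2) tr(a) - tr(b^2 a)   [inverse elimination on a] = x*y^2 - y*z - x
tr(b^3) = tr(b) tr(b^2) - tr(b)   [square of b] = y^3 - 3*y
so tr(b^3 a) = tr(b) tr(a b^2) - tr(a b)   [square of b] = y^2*z - x*y - z
tr(a^-1 b^3) = tr(b^3) tr(a) - tr(b^3 a)   [inverse elimination on a] = x*y^3 - y^2*z - 2*x*y + z
assemble the triple (tr(r) - 2; tr(r a) - x; tr(r b) - y)

x*y^2 - y*z - x - 2; y^2 - x - 2; x*y^3 - y^2*z - 2*x*y - y + z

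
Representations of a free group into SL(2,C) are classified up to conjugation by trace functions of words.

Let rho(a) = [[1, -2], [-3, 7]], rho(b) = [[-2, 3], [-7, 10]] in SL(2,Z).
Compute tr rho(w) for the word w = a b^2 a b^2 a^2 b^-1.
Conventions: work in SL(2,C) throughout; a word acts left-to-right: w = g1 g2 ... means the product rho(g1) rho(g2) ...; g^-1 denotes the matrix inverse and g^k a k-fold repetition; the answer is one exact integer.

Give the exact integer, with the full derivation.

-26178544

rho(a) = [[1, -2], [-3, 7]]
... * rho(b) = [[-2, 3], [-7, 10]]  ->  [[12, -17], [-43, 61]]
... * rho(b) = [[-2, 3], [-7, 10]]  ->  [[95, -134], [-341, 481]]
... * rho(a) = [[1, -2], [-3, 7]]  ->  [[497, -1128], [-1784, 4049]]
... * rho(b) = [[-2, 3], [-7, 10]]  ->  [[6902, -9789], [-24775, 35138]]
... * rho(b) = [[-2, 3], [-7, 10]]  ->  [[54719, -77184], [-196416, 277055]]
... * rho(a) = [[1, -2], [-3, 7]]  ->  [[286271, -649726], [-1027581, 2332217]]
... * rho(a) = [[1, -2], [-3, 7]]  ->  [[2235449, -5120624], [-8024232, 18380681]]
... * rho(b^-1) = [[10, -3], [7, -2]]  ->  [[-13489878, 3534901], [48422447, -12688666]]
tr = -13489878 + -12688666 = -26178544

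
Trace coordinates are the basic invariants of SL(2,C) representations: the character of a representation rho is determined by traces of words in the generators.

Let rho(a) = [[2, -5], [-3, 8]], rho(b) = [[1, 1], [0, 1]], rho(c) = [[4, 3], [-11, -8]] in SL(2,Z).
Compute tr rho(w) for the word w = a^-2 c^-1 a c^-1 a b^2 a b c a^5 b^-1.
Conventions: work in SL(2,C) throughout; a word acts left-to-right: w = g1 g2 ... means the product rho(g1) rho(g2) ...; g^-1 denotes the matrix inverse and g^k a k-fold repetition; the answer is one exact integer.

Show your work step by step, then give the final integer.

97768128

rho(a^-1) = [[8, 5], [3, 2]]
... * rho(a^-1) = [[8, 5], [3, 2]]  ->  [[79, 50], [30, 19]]
... * rho(c^-1) = [[-8, -3], [11, 4]]  ->  [[-82, -37], [-31, -14]]
... * rho(a) = [[2, -5], [-3, 8]]  ->  [[-53, 114], [-20, 43]]
... * rho(c^-1) = [[-8, -3], [11, 4]]  ->  [[1678, 615], [633, 232]]
... * rho(a) = [[2, -5], [-3, 8]]  ->  [[1511, -3470], [570, -1309]]
... * rho(b) = [[1, 1], [0, 1]]  ->  [[1511, -1959], [570, -739]]
... * rho(b) = [[1, 1], [0, 1]]  ->  [[1511, -448], [570, -169]]
... * rho(a) = [[2, -5], [-3, 8]]  ->  [[4366, -11139], [1647, -4202]]
... * rho(b) = [[1, 1], [0, 1]]  ->  [[4366, -6773], [1647, -2555]]
... * rho(c) = [[4, 3], [-11, -8]]  ->  [[91967, 67282], [34693, 25381]]
... * rho(a) = [[2, -5], [-3, 8]]  ->  [[-17912, 78421], [-6757, 29583]]
... * rho(a) = [[2, -5], [-3, 8]]  ->  [[-271087, 716928], [-102263, 270449]]
... * rho(a) = [[2, -5], [-3, 8]]  ->  [[-2692958, 7090859], [-1015873, 2674907]]
... * rho(a) = [[2, -5], [-3, 8]]  ->  [[-26658493, 70191662], [-10056467, 26478621]]
... * rho(a) = [[2, -5], [-3, 8]]  ->  [[-263891972, 694825761], [-99548797, 262111303]]
... * rho(b^-1) = [[1, -1], [0, 1]]  ->  [[-263891972, 958717733], [-99548797, 361660100]]
tr = -263891972 + 361660100 = 97768128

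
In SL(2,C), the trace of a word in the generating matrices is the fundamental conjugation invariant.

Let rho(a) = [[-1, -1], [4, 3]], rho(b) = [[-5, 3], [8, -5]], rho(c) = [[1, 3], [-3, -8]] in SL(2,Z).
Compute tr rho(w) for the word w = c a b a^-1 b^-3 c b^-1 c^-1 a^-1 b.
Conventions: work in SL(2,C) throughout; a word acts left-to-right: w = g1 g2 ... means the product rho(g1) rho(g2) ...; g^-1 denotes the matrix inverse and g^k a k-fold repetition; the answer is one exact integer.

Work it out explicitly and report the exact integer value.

rho(c) = [[1, 3], [-3, -8]]
... * rho(a) = [[-1, -1], [4, 3]]  ->  [[11, 8], [-29, -21]]
... * rho(b) = [[-5, 3], [8, -5]]  ->  [[9, -7], [-23, 18]]
... * rho(a^-1) = [[3, 1], [-4, -1]]  ->  [[55, 16], [-141, -41]]
... * rho(b^-1) = [[-5, -3], [-8, -5]]  ->  [[-403, -245], [1033, 628]]
... * rho(b^-1) = [[-5, -3], [-8, -5]]  ->  [[3975, 2434], [-10189, -6239]]
... * rho(b^-1) = [[-5, -3], [-8, -5]]  ->  [[-39347, -24095], [100857, 61762]]
... * rho(c) = [[1, 3], [-3, -8]]  ->  [[32938, 74719], [-84429, -191525]]
... * rho(b^-1) = [[-5, -3], [-8, -5]]  ->  [[-762442, -472409], [1954345, 1210912]]
... * rho(c^-1) = [[-8, -3], [3, 1]]  ->  [[4682309, 1814917], [-12002024, -4652123]]
... * rho(a^-1) = [[3, 1], [-4, -1]]  ->  [[6787259, 2867392], [-17397580, -7349901]]
... * rho(b) = [[-5, 3], [8, -5]]  ->  [[-10997159, 6024817], [28188692, -15443235]]
tr = -10997159 + -15443235 = -26440394

-26440394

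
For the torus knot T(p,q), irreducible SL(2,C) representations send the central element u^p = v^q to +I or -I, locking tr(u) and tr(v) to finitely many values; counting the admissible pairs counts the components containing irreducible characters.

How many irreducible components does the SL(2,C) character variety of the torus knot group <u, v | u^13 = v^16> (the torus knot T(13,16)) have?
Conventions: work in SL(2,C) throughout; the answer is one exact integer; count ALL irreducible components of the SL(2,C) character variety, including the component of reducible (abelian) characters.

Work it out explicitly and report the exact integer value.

91

In the torus knot group T(13,16), u^13 = v^16 is central, so an irreducible representation sends it to +I or -I (Schur).
On an irreducible component, tr(u) is locked at 2*cos(pi*alpha/13) for some alpha in 1..12, and tr(v) at 2*cos(pi*beta/16) for some beta in 1..15.
u^13 = (-1)^alpha I and v^16 = (-1)^beta I must agree, so alpha and beta have equal parity.
Counting: 6 odd alphas x 8 odd betas + 6 even alphas x 7 even betas = 48 + 42 = 90.
components with irreducible characters: 90; plus the single component of reducible (abelian) characters: total 91.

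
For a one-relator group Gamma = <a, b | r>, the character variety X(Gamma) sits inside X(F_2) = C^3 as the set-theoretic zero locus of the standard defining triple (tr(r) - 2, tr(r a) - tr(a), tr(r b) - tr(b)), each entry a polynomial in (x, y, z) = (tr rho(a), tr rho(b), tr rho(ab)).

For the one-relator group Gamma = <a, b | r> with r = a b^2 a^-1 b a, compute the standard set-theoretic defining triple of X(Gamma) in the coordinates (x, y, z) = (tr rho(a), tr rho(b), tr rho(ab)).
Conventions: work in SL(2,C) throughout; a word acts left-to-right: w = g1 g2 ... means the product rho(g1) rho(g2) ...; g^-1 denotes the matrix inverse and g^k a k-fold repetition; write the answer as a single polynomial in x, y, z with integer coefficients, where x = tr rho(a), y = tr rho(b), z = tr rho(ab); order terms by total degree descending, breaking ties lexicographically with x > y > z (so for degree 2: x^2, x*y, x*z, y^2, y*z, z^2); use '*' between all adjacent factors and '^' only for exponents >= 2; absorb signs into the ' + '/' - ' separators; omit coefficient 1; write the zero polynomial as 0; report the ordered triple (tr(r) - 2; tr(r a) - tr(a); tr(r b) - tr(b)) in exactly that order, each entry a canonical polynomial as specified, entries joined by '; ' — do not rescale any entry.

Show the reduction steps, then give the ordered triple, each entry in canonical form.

x^2*y^2*z - x^3*y - x*y^3 - x*y*z^2 + y^2*z + 3*x*y - z - 2; x^3*y^2*z - x^4*y - x^2*y^3 - x^2*y*z^2 + 4*x^2*y + y*z^2 - x*z - x - y; x*y^2*z^2 - x^2*y*z - y*z^3 - x*y^2 + 2*y*z + x - y

so trace(a b^2) = trace(b) trace(a b) - trace(a)   [square of b] = y*z - x
trace(b^3 a) = trace(b) trace(a b^2) - trace(a b)   [square of b] = y^2*z - x*y - z
so trace(b^2) = trace(b) trace(b) - trace(1)   [square of b] = y^2 - 2
trace(b^3) = trace(b) trace(b^2) - trace(b)   [square of b] = y^3 - 3*y
trace(b a^2 b^2) = trace(a) trace(b^3 a) - trace(b^3)   [square of a] = x*y^2*z - x^2*y - y^3 - x*z + 3*y
trace(a b a b) = trace(a b) trace(a b) - trace(1)   [split at a repeated a] = z^2 - 2
reduce: trace(a b a) = trace(a) trace(b a) - trace(b)   [square of a] = x*z - y
so trace(b^2 a b a) = trace(b) trace(a b a b) - trace(a b a)   [square of b] = y*z^2 - x*z - y
trace(b a^2 b^2 a) = trace(a) trace(b^2 a b a) - trace(b^2 a b)   [square of a] = x*y*z^2 - x^2*z - y^2*z + z
trace(a b^2 a^-1 b a) = trace(b a^2 b^2) trace(a) - trace(b a^2 b^2 a)   [inverse elimination on a] = x^2*y^2*z - x^3*y - x*y^3 - x*y*z^2 + y^2*z + 3*x*y - z
so trace(b a^3 b^2) = trace(a) trace(a b^3 a) - trace(a b^3)   [square of a] = x^2*y^2*z - x^3*y - x*y^3 - x^2*z - y^2*z + 4*x*y + z
reduce: trace(b a^3 b^2 a) = trace(a) trace(b^2 a b a^2) - trace(b^2 a b a)   [square of a] = x^2*y*z^2 - x^3*z - x*y^2*z - y*z^2 + 2*x*z + y
so trace(a b^2 a^-1 b a^2) = trace(b a^3 b^2) trace(a) - trace(b a^3 b^2 a)   [inverse elimination on a] = x^3*y^2*z - x^4*y - x^2*y^3 - x^2*y*z^2 + 4*x^2*y + y*z^2 - x*z - y
reduce: trace(b a b a b^2) = trace(b) trace(b a b a b) - trace(b a b a)  (reduce the b square) = y^2*z^2 - x*y*z - y^2 - z^2 + 2
reduce: trace(a b a b a b) = trace(b a) trace(b a b a) - trace(b^-1 a^-1)  (split on b) = z^3 - 3*z
reduce: trace(a b a b a) = trace(a) trace(b a b a) - trace(b a b)  (reduce the a square) = x*z^2 - y*z - x
trace(b a b a b^2 a) = trace(b) trace(a b a b a b) - trace(a b a b a)  (reduce the b square) = y*z^3 - x*z^2 - 2*y*z + x
so trace(a b^2 a^-1 b a b) = trace(b a b a b^2) trace(a) - trace(b a b a b^2 a)  (eliminate a^-1) = x*y^2*z^2 - x^2*y*z - y*z^3 - x*y^2 + 2*y*z + x
assemble the triple (trace(r) - 2; trace(r a) - x; trace(r b) - y)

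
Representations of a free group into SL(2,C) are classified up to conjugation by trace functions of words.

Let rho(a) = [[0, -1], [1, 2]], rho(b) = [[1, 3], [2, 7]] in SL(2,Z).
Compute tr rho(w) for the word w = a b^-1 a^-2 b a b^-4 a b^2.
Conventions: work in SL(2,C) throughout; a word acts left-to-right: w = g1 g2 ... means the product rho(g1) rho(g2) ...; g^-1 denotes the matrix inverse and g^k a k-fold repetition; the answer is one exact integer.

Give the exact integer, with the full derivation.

rho(a) = [[0, -1], [1, 2]]
... * rho(b^-1) = [[7, -3], [-2, 1]]  ->  [[2, -1], [3, -1]]
... * rho(a^-1) = [[2, 1], [-1, 0]]  ->  [[5, 2], [7, 3]]
... * rho(a^-1) = [[2, 1], [-1, 0]]  ->  [[8, 5], [11, 7]]
... * rho(b) = [[1, 3], [2, 7]]  ->  [[18, 59], [25, 82]]
... * rho(a) = [[0, -1], [1, 2]]  ->  [[59, 100], [82, 139]]
... * rho(b^-1) = [[7, -3], [-2, 1]]  ->  [[213, -77], [296, -107]]
... * rho(b^-1) = [[7, -3], [-2, 1]]  ->  [[1645, -716], [2286, -995]]
... * rho(b^-1) = [[7, -3], [-2, 1]]  ->  [[12947, -5651], [17992, -7853]]
... * rho(b^-1) = [[7, -3], [-2, 1]]  ->  [[101931, -44492], [141650, -61829]]
... * rho(a) = [[0, -1], [1, 2]]  ->  [[-44492, -190915], [-61829, -265308]]
... * rho(b) = [[1, 3], [2, 7]]  ->  [[-426322, -1469881], [-592445, -2042643]]
... * rho(b) = [[1, 3], [2, 7]]  ->  [[-3366084, -11568133], [-4677731, -16075836]]
tr = -3366084 + -16075836 = -19441920

-19441920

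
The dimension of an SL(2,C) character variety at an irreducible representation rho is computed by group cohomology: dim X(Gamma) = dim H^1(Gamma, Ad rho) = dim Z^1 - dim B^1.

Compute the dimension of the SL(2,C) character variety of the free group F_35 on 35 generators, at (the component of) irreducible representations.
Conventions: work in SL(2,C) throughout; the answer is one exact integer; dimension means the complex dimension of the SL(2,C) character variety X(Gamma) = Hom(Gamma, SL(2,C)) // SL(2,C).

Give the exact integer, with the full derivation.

102

Gamma = F_35 has 35 generators and no relators.
Z^1(Gamma, Ad rho) = (sl_2)^35: a cocycle is a free choice of one sl_2 vector per generator, so dim Z^1 = 3*35 = 105.
At an irreducible rho the centralizer of the image in sl_2 is 0, so the coboundary map sl_2 -> Z^1 is injective: dim B^1 = 3.
Therefore dim X = 105 - 3 = 102.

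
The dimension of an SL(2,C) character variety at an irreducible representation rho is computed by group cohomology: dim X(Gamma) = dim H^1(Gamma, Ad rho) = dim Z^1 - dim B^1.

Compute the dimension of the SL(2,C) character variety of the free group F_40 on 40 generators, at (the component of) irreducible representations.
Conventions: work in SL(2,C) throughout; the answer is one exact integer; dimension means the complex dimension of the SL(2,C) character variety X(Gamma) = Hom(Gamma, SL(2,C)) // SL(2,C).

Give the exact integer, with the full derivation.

117

Gamma = F_40 has 40 generators and no relators.
Z^1(Gamma, Ad rho) = (sl_2)^40: a cocycle is a free choice of one sl_2 vector per generator, so dim Z^1 = 3*40 = 120.
dim B^1 = 3: the coboundary map is injective because an irreducible image has centralizer 0 in sl_2.
dim H^1 = 120 - 3 = 117, which is dim X.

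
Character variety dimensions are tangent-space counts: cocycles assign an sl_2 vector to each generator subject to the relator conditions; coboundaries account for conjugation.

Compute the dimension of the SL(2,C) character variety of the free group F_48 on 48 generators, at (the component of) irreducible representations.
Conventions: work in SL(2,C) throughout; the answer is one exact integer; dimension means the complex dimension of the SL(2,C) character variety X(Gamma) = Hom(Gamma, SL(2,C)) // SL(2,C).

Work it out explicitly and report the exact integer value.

141

Here Gamma is free of rank 48 — no relator constrains a cocycle.
So Z^1 = (sl_2)^48 in full: dim Z^1 = 144.
At an irreducible rho the centralizer of the image in sl_2 is 0, so the coboundary map sl_2 -> Z^1 is injective: dim B^1 = 3.
dim H^1 = 144 - 3 = 141, which is dim X.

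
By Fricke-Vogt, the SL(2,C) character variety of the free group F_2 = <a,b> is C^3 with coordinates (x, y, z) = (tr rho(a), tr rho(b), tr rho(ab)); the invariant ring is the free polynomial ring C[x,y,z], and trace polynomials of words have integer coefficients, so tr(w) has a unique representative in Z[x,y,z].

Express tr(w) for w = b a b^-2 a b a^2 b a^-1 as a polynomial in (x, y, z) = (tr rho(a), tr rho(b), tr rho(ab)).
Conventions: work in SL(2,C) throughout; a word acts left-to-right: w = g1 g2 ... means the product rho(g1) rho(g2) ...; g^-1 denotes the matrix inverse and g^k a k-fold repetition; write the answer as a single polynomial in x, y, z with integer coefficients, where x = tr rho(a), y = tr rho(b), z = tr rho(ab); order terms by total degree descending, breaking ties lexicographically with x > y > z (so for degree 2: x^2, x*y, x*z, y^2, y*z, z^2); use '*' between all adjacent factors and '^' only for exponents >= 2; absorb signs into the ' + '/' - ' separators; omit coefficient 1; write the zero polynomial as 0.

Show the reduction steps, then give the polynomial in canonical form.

tr(b a b a) = tr(b a) tr(b a) - tr(1)  (split on b) = z^2 - 2
use: tr(b a b) = tr(b) tr(a b) - tr(a)  (reduce the b square) = y*z - x
use: tr(a b a^2 b) = tr(a) tr(b a b a) - tr(b a b)  (reduce the a square) = x*z^2 - y*z - x
apply: tr(b a^2) = tr(a) tr(b a) - tr(b)  (reduce the a square) = x*z - y
tr(a b a^2) = tr(a) tr(b a^2) - tr(b a)  (reduce the a square) = x^2*z - x*y - z
use: tr(b a^2 b^2 a) = tr(b) tr(a b a^2 b) - tr(a b a^2)  (reduce the b square) = x*y*z^2 - x^2*z - y^2*z + z
use: tr(a^2) = tr(a) tr(a) - tr(1)  (reduce the a square) = x^2 - 2
use: tr(b a^2 b) = tr(b) tr(a^2 b) - tr(a^2)  (reduce the b square) = x*y*z - x^2 - y^2 + 2
tr(b a^2 b^2) = tr(b) tr(b a^2 b) - tr(b a^2)  (reduce the b square) = x*y^2*z - x^2*y - y^3 - x*z + 3*y
tr(a b a^2 b^2 a) = tr(a) tr(b a^2 b^2 a) - tr(b a^2 b^2)  (reduce the a square) = x^2*y*z^2 - x^3*z - 2*x*y^2*z + x^2*y + y^3 + 2*x*z - 3*y
tr(a b a b a b) = tr(b a) tr(b a b a) - tr(b^-1 a^-1)  (split on b) = z^3 - 3*z
use: tr(b^2 a b a b a) = tr(b) tr(a b a b a b) - tr(a b a b a)  (reduce the b square) = y*z^3 - x*z^2 - 2*y*z + x
tr(b a b a b) = tr(b) tr(a b a b) - tr(a b a)  (reduce the b square) = y*z^2 - x*z - y
use: tr(b^2 a b a b) = tr(b) tr(b a b a b) - tr(b a b a)  (reduce the b square) = y^2*z^2 - x*y*z - y^2 - z^2 + 2
apply: tr(a b a^2 b^2 a b) = tr(a) tr(b^2 a b a b a) - tr(b^2 a b a b)  (reduce the a square) = x*y*z^3 - x^2*z^2 - y^2*z^2 - x*y*z + x^2 + y^2 + z^2 - 2
use: tr(a b a^2 b^2 a b^-1) = tr(a b a^2 b^2 a) tr(b) - tr(a b a^2 b^2 a b)  (eliminate b^-1) = x^2*y^2*z^2 - x^3*y*z - 2*x*y^3*z - x*y*z^3 + x^2*y^2 + x^2*z^2 + y^4 + y^2*z^2 + 3*x*y*z - x^2 - 4*y^2 - z^2 + 2
use: tr(b a b^-2 a b a^2 b) = tr(a b a^2 b^2 a b^-1) tr(b) - tr(a b a^2 b^2 a)  (eliminate b^-1) = x^2*y^3*z^2 - x^3*y^2*z - 2*x*y^4*z - x*y^2*z^3 + x^2*y^3 + y^5 + y^3*z^2 + x^3*z + 5*x*y^2*z - 2*x^2*y - 5*y^3 - y*z^2 - 2*x*z + 5*y
tr(b a b a^2 b a) = tr(a) tr(b a b a b a) - tr(b a b a b)  (reduce the a square) = x*z^3 - y*z^2 - 2*x*z + y
use: tr(a b a^2 b a b a) = tr(a) tr(b a b a^2 b a) - tr(b a b a^2 b)  (reduce the a square) = x^2*z^3 - 2*x*y*z^2 - x^2*z + y^2*z + x*y - z
apply: tr(b a b a b a b a) = tr(b a b a) tr(b a b a) - tr(1)  (split on b) = z^4 - 4*z^2 + 2
use: tr(a b a^2 b a b a b) = tr(a) tr(b a b a b a b a) - tr(b a b a b a b)  (reduce the a square) = x*z^4 - y*z^3 - 3*x*z^2 + 2*y*z + x
tr(a b a^2 b a b a b^-1) = tr(a b a^2 b a b a) tr(b) - tr(a b a^2 b a b a b)  (eliminate b^-1) = x^2*y*z^3 - 2*x*y^2*z^2 - x*z^4 - x^2*y*z + y^3*z + y*z^3 + x*y^2 + 3*x*z^2 - 3*y*z - x
apply: tr(b a b^-2 a b a^2 b a) = tr(a b a^2 b a b a b^-1) tr(b) - tr(a b a^2 b a b a)  (eliminate b^-1) = x^2*y^2*z^3 - 2*x*y^3*z^2 - x*y*z^4 - x^2*y^2*z - x^2*z^3 + y^4*z + y^2*z^3 + x*y^3 + 5*x*y*z^2 + x^2*z - 4*y^2*z - 2*x*y + z
use: tr(b a b^-2 a b a^2 b a^-1) = tr(b a b^-2 a b a^2 b) tr(a) - tr(b a b^-2 a b a^2 b a)  (eliminate a^-1) = x^3*y^3*z^2 - x^4*y^2*z - 2*x^2*y^4*z - 2*x^2*y^2*z^3 + x^3*y^3 + x*y^5 + 3*x*y^3*z^2 + x*y*z^4 + x^4*z + 6*x^2*y^2*z + x^2*z^3 - y^4*z - y^2*z^3 - 2*x^3*y - 6*x*y^3 - 6*x*y*z^2 - 3*x^2*z + 4*y^2*z + 7*x*y - z

x^3*y^3*z^2 - x^4*y^2*z - 2*x^2*y^4*z - 2*x^2*y^2*z^3 + x^3*y^3 + x*y^5 + 3*x*y^3*z^2 + x*y*z^4 + x^4*z + 6*x^2*y^2*z + x^2*z^3 - y^4*z - y^2*z^3 - 2*x^3*y - 6*x*y^3 - 6*x*y*z^2 - 3*x^2*z + 4*y^2*z + 7*x*y - z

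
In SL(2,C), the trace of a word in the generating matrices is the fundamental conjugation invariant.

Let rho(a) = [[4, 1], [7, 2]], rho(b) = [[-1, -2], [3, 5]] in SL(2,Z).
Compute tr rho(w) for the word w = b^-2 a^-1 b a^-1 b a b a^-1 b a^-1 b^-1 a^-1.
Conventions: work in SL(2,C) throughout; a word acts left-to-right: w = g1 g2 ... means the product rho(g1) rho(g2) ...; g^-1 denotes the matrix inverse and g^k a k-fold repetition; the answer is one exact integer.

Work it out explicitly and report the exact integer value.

rho(b^-1) = [[5, 2], [-3, -1]]
... * rho(b^-1) = [[5, 2], [-3, -1]]  ->  [[19, 8], [-12, -5]]
... * rho(a^-1) = [[2, -1], [-7, 4]]  ->  [[-18, 13], [11, -8]]
... * rho(b) = [[-1, -2], [3, 5]]  ->  [[57, 101], [-35, -62]]
... * rho(a^-1) = [[2, -1], [-7, 4]]  ->  [[-593, 347], [364, -213]]
... * rho(b) = [[-1, -2], [3, 5]]  ->  [[1634, 2921], [-1003, -1793]]
... * rho(a) = [[4, 1], [7, 2]]  ->  [[26983, 7476], [-16563, -4589]]
... * rho(b) = [[-1, -2], [3, 5]]  ->  [[-4555, -16586], [2796, 10181]]
... * rho(a^-1) = [[2, -1], [-7, 4]]  ->  [[106992, -61789], [-65675, 37928]]
... * rho(b) = [[-1, -2], [3, 5]]  ->  [[-292359, -522929], [179459, 320990]]
... * rho(a^-1) = [[2, -1], [-7, 4]]  ->  [[3075785, -1799357], [-1888012, 1104501]]
... * rho(b^-1) = [[5, 2], [-3, -1]]  ->  [[20776996, 7950927], [-12753563, -4880525]]
... * rho(a^-1) = [[2, -1], [-7, 4]]  ->  [[-14102497, 11026712], [8656549, -6768537]]
tr = -14102497 + -6768537 = -20871034

-20871034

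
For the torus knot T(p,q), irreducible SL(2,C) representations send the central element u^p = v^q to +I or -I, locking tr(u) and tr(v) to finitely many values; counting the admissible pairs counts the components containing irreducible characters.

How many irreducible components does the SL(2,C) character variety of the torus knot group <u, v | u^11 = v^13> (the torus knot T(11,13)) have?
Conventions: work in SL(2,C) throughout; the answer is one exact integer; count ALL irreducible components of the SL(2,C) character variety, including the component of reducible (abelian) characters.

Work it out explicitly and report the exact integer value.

61

For T(11,13): irreducibility forces the central element u^11 = v^13 to one of +I, -I.
So on each irreducible component the traces are pinned: tr(u) = 2*cos(pi*alpha/11) with 1 <= alpha <= 10, tr(v) = 2*cos(pi*beta/13) with 1 <= beta <= 12.
u^11 = (-1)^alpha I and v^13 = (-1)^beta I must agree, so alpha and beta have equal parity.
count pairs: odd alpha (5 choices) x odd beta (6), plus even alpha (5) x even beta (6): 5*6 + 5*6 = 60.
components with irreducible characters: 60; plus the single component of reducible (abelian) characters: total 61.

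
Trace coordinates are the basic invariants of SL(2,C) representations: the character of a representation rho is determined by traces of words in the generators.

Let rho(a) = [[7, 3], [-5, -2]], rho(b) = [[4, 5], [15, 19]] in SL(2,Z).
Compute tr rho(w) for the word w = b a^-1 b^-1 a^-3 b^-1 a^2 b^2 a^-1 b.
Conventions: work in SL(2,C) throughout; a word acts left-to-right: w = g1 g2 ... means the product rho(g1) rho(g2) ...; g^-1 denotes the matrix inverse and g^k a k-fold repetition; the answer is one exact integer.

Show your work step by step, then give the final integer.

rho(b) = [[4, 5], [15, 19]]
... * rho(a^-1) = [[-2, -3], [5, 7]]  ->  [[17, 23], [65, 88]]
... * rho(b^-1) = [[19, -5], [-15, 4]]  ->  [[-22, 7], [-85, 27]]
... * rho(a^-1) = [[-2, -3], [5, 7]]  ->  [[79, 115], [305, 444]]
... * rho(a^-1) = [[-2, -3], [5, 7]]  ->  [[417, 568], [1610, 2193]]
... * rho(a^-1) = [[-2, -3], [5, 7]]  ->  [[2006, 2725], [7745, 10521]]
... * rho(b^-1) = [[19, -5], [-15, 4]]  ->  [[-2761, 870], [-10660, 3359]]
... * rho(a) = [[7, 3], [-5, -2]]  ->  [[-23677, -10023], [-91415, -38698]]
... * rho(a) = [[7, 3], [-5, -2]]  ->  [[-115624, -50985], [-446415, -196849]]
... * rho(b) = [[4, 5], [15, 19]]  ->  [[-1227271, -1546835], [-4738395, -5972206]]
... * rho(b) = [[4, 5], [15, 19]]  ->  [[-28111609, -35526220], [-108536670, -137163889]]
... * rho(a^-1) = [[-2, -3], [5, 7]]  ->  [[-121407882, -164348713], [-468746105, -634537213]]
... * rho(b) = [[4, 5], [15, 19]]  ->  [[-2950862223, -3729664957], [-11393042615, -14399937572]]
tr = -2950862223 + -14399937572 = -17350799795

-17350799795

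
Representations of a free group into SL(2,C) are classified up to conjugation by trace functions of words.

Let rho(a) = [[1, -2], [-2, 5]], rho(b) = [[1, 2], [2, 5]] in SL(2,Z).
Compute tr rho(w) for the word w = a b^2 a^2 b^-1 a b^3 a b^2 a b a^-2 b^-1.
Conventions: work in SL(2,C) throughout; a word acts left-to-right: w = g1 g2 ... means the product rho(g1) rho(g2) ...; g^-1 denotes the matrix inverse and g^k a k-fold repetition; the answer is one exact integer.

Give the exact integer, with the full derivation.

rho(a) = [[1, -2], [-2, 5]]
... * rho(b) = [[1, 2], [2, 5]]  ->  [[-3, -8], [8, 21]]
... * rho(b) = [[1, 2], [2, 5]]  ->  [[-19, -46], [50, 121]]
... * rho(a) = [[1, -2], [-2, 5]]  ->  [[73, -192], [-192, 505]]
... * rho(a) = [[1, -2], [-2, 5]]  ->  [[457, -1106], [-1202, 2909]]
... * rho(b^-1) = [[5, -2], [-2, 1]]  ->  [[4497, -2020], [-11828, 5313]]
... * rho(a) = [[1, -2], [-2, 5]]  ->  [[8537, -19094], [-22454, 50221]]
... * rho(b) = [[1, 2], [2, 5]]  ->  [[-29651, -78396], [77988, 206197]]
... * rho(b) = [[1, 2], [2, 5]]  ->  [[-186443, -451282], [490382, 1186961]]
... * rho(b) = [[1, 2], [2, 5]]  ->  [[-1089007, -2629296], [2864304, 6915569]]
... * rho(a) = [[1, -2], [-2, 5]]  ->  [[4169585, -10968466], [-10966834, 28849237]]
... * rho(b) = [[1, 2], [2, 5]]  ->  [[-17767347, -46503160], [46731640, 122312517]]
... * rho(b) = [[1, 2], [2, 5]]  ->  [[-110773667, -268050494], [291356674, 705025865]]
... * rho(a) = [[1, -2], [-2, 5]]  ->  [[425327321, -1118705136], [-1118695056, 2942415977]]
... * rho(b) = [[1, 2], [2, 5]]  ->  [[-1812082951, -4742871038], [4766136898, 12474689773]]
... * rho(a^-1) = [[5, 2], [2, 1]]  ->  [[-18546156831, -8367036940], [48780064036, 22006963569]]
... * rho(a^-1) = [[5, 2], [2, 1]]  ->  [[-109464858035, -45459350602], [287914247318, 119567091641]]
... * rho(b^-1) = [[5, -2], [-2, 1]]  ->  [[-456405588971, 173470365468], [1200437053308, -456261402995]]
tr = -456405588971 + -456261402995 = -912666991966

-912666991966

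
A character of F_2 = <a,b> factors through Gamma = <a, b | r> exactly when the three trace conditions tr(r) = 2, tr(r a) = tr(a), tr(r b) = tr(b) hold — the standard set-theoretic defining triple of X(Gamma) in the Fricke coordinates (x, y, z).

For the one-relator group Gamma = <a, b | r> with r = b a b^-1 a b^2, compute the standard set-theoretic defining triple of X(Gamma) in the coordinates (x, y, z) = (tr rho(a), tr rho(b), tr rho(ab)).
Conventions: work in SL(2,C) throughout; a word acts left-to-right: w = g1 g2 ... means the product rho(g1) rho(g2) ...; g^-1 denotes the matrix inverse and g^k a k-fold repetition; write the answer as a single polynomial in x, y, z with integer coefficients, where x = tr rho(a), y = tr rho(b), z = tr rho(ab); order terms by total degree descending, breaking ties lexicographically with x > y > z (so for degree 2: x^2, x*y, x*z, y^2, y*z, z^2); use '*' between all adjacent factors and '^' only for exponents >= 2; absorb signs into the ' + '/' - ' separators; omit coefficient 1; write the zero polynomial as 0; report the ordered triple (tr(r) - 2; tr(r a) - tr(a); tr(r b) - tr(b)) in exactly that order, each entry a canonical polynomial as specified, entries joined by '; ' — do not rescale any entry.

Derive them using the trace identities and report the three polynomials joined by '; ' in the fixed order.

use: tr(b^2 a) = tr(b) * tr(a b) - tr(a) = y*z - x
apply: tr(b^2) = tr(b) * tr(b) - tr(1) = y^2 - 2
tr(b a^2 b) = tr(a) * tr(b^2 a) - tr(b^2) = x*y*z - x^2 - y^2 + 2
tr(b a^2) = tr(a) * tr(b a) - tr(b) = x*z - y
tr(a b^3 a) = tr(b) * tr(b a^2 b) - tr(b a^2) = x*y^2*z - x^2*y - y^3 - x*z + 3*y
use: tr(a b a b) = tr(b a) * tr(b a) - tr(1) = z^2 - 2
tr(a b a b^2) = tr(b) * tr(a b a b) - tr(a b a) = y*z^2 - x*z - y
tr(a b^3 a b) = tr(b) * tr(a b a b^2) - tr(a b a b) = y^2*z^2 - x*y*z - y^2 - z^2 + 2
use: tr(b a b^-1 a b^2) = tr(a b^3 a) * tr(b) - tr(a b^3 a b) = x*y^3*z - x^2*y^2 - y^4 - y^2*z^2 + 4*y^2 + z^2 - 2
tr(b^2 a b) = tr(b) * tr(b a b) - tr(b a) = y^2*z - x*y - z
apply: tr(a b^2 a b a) = tr(a) * tr(b^2 a b a) - tr(b^2 a b) = x*y*z^2 - x^2*z - y^2*z + z
tr(a b a b a b) = tr(b a b a) * tr(b a) - tr(a b)   [split at repeated b] = z^3 - 3*z
use: tr(a b a b a) = tr(a) * tr(b a b a) - tr(b a b) = x*z^2 - y*z - x
apply: tr(a b^2 a b a b) = tr(b) * tr(a b a b a b) - tr(a b a b a) = y*z^3 - x*z^2 - 2*y*z + x
tr(b a b^-1 a b^2 a) = tr(a b^2 a b a) * tr(b) - tr(a b^2 a b a b) = x*y^2*z^2 - x^2*y*z - y^3*z - y*z^3 + x*z^2 + 3*y*z - x
tr(a b^4 a) = tr(b) * tr(a^2 b^3) - tr(a^2 b^2) = x*y^3*z - x^2*y^2 - y^4 - 2*x*y*z + x^2 + 4*y^2 - 2
tr(a b^4 a b) = tr(b) * tr(a b a b^3) - tr(a b a b^2) = y^3*z^2 - x*y^2*z - y^3 - 2*y*z^2 + x*z + 3*y
tr(b a b^-1 a b^3) = tr(a b^4 a) * tr(b) - tr(a b^4 a b) = x*y^4*z - x^2*y^3 - y^5 - y^3*z^2 - x*y^2*z + x^2*y + 5*y^3 + 2*y*z^2 - x*z - 5*y
assemble the triple (tr(r) - 2; tr(r a) - x; tr(r b) - y)

x*y^3*z - x^2*y^2 - y^4 - y^2*z^2 + 4*y^2 + z^2 - 4; x*y^2*z^2 - x^2*y*z - y^3*z - y*z^3 + x*z^2 + 3*y*z - 2*x; x*y^4*z - x^2*y^3 - y^5 - y^3*z^2 - x*y^2*z + x^2*y + 5*y^3 + 2*y*z^2 - x*z - 6*y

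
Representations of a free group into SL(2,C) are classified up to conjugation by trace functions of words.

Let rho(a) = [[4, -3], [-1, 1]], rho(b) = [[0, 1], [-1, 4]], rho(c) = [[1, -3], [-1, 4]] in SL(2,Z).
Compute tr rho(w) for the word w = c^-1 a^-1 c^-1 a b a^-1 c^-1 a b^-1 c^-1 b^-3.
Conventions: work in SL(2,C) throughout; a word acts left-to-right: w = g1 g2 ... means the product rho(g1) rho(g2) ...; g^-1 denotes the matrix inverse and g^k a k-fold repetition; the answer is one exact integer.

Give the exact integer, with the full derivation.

rho(c^-1) = [[4, 3], [1, 1]]
... * rho(a^-1) = [[1, 3], [1, 4]]  ->  [[7, 24], [2, 7]]
... * rho(c^-1) = [[4, 3], [1, 1]]  ->  [[52, 45], [15, 13]]
... * rho(a) = [[4, -3], [-1, 1]]  ->  [[163, -111], [47, -32]]
... * rho(b) = [[0, 1], [-1, 4]]  ->  [[111, -281], [32, -81]]
... * rho(a^-1) = [[1, 3], [1, 4]]  ->  [[-170, -791], [-49, -228]]
... * rho(c^-1) = [[4, 3], [1, 1]]  ->  [[-1471, -1301], [-424, -375]]
... * rho(a) = [[4, -3], [-1, 1]]  ->  [[-4583, 3112], [-1321, 897]]
... * rho(b^-1) = [[4, -1], [1, 0]]  ->  [[-15220, 4583], [-4387, 1321]]
... * rho(c^-1) = [[4, 3], [1, 1]]  ->  [[-56297, -41077], [-16227, -11840]]
... * rho(b^-1) = [[4, -1], [1, 0]]  ->  [[-266265, 56297], [-76748, 16227]]
... * rho(b^-1) = [[4, -1], [1, 0]]  ->  [[-1008763, 266265], [-290765, 76748]]
... * rho(b^-1) = [[4, -1], [1, 0]]  ->  [[-3768787, 1008763], [-1086312, 290765]]
tr = -3768787 + 290765 = -3478022

-3478022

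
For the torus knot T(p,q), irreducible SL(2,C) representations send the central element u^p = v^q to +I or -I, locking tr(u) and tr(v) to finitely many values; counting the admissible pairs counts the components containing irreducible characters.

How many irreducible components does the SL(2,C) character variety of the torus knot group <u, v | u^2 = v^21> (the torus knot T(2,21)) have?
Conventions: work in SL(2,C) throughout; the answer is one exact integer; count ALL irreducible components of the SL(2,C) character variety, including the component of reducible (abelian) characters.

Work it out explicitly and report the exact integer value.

11

For T(2,21): irreducibility forces the central element u^2 = v^21 to one of +I, -I.
On an irreducible component, tr(u) is locked at 2*cos(pi*alpha/2) for some alpha in 1..1, and tr(v) at 2*cos(pi*beta/21) for some beta in 1..20.
The two central values (-1)^alpha I and (-1)^beta I must be the same matrix, so alpha and beta share a parity.
Enumerate parity-matched pairs: 1*10 odd-odd plus 0*10 even-even gives 10.
Total: 10 irreducible-character components + 1 reducible (abelian) component = 11.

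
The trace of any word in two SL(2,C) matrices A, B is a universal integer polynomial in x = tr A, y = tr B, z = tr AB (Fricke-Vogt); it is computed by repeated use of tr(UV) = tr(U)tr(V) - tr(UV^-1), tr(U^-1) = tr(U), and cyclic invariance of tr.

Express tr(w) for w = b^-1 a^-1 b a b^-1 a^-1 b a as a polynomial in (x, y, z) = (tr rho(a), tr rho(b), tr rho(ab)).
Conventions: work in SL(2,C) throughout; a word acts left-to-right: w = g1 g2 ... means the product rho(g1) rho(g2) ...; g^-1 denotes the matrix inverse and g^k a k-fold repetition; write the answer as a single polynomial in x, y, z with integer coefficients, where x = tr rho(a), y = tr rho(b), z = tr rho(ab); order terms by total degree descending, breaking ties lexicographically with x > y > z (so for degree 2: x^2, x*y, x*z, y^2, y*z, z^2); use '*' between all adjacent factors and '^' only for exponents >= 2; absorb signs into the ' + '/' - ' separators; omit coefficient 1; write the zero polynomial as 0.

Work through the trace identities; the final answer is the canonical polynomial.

x^2*y^2*z^2 - 2*x^3*y*z - 2*x*y^3*z - 2*x*y*z^3 + x^4 + 2*x^2*y^2 + 2*x^2*z^2 + y^4 + 2*y^2*z^2 + z^4 + 4*x*y*z - 4*x^2 - 4*y^2 - 4*z^2 + 2

trace(a^2 b) = trace(a)*trace(b a) - trace(b)  (reduce the a square) = x*z - y
next, trace(a^2) = trace(a)*trace(a) - trace(1)  (reduce the a square) = x^2 - 2
next, trace(a b^2 a) = trace(b)*trace(a^2 b) - trace(a^2)  (reduce the b square) = x*y*z - x^2 - y^2 + 2
trace(a b a b) = trace(a b)*trace(a b) - trace(1)  (split on a) = z^2 - 2
and trace(a b^2 a b) = trace(b)*trace(a b a b) - trace(a b a)  (reduce the b square) = y*z^2 - x*z - y
and trace(b^2 a b^-1 a) = trace(a b^2 a)*trace(b) - trace(a b^2 a b)  (eliminate b^-1) = x*y^2*z - x^2*y - y^3 - y*z^2 + x*z + 3*y
next, trace(b a b^-1 a^-1 b) = trace(b^2 a b^-1)*trace(a) - trace(b^2 a b^-1 a)  (eliminate a^-1) = -x*y^2*z + x^2*y + y^3 + y*z^2 - 3*y
trace(b a b) = trace(b)*trace(a b) - trace(a)  (reduce the b square) = y*z - x
trace(b^2 a b) = trace(b)*trace(b a b) - trace(b a)  (reduce the b square) = y^2*z - x*y - z
and trace(b a b a^-1 b) = trace(b^2 a b)*trace(a) - trace(b^2 a b a)  (eliminate a^-1) = x*y^2*z - x^2*y - y*z^2 + y
and trace(b a b^2 a b) = trace(b)*trace(a b^2 a b) - trace(a b^2 a)  (reduce the b square) = y^2*z^2 - 2*x*y*z + x^2 - 2
next, trace(a b a b a b) = trace(b a b a)*trace(b a) - trace(a b)  (split on b) = z^3 - 3*z
next, trace(a b a b a) = trace(a)*trace(b a b a) - trace(b a b)  (reduce the a square) = x*z^2 - y*z - x
and trace(b a b^2 a b a) = trace(b)*trace(a b a b a b) - trace(a b a b a)  (reduce the b square) = y*z^3 - x*z^2 - 2*y*z + x
trace(b a b a^-1 b a b) = trace(b a b^2 a b)*trace(a) - trace(b a b^2 a b a)  (eliminate a^-1) = x*y^2*z^2 - 2*x^2*y*z - y*z^3 + x^3 + x*z^2 + 2*y*z - 3*x
trace(b a b a b a b a) = trace(b a)*trace(b a b a b a) - trace(b^-1 a^-1 b^-1 a^-1)  (split on b) = z^4 - 4*z^2 + 2
and trace(b a b a^-1 b a b a) = trace(b a b a b a b)*trace(a) - trace(b a b a b a b a)  (eliminate a^-1) = x*y*z^3 - x^2*z^2 - z^4 - 2*x*y*z + x^2 + 4*z^2 - 2
and trace(a^-1 b a b a^-1 b a b) = trace(b a b a^-1 b a b)*trace(a) - trace(b a b a^-1 b a b a)  (eliminate a^-1) = x^2*y^2*z^2 - 2*x^3*y*z - 2*x*y*z^3 + x^4 + 2*x^2*z^2 + z^4 + 4*x*y*z - 4*x^2 - 4*z^2 + 2
trace(a^-1 b a b^-1 a^-1 b a b) = trace(a^-1 b a b a^-1 b a)*trace(b) - trace(a^-1 b a b a^-1 b a b)  (eliminate b^-1) = -x^2*y^2*z^2 + 2*x^3*y*z + x*y^3*z + 2*x*y*z^3 - x^4 - x^2*y^2 - 2*x^2*z^2 - y^2*z^2 - z^4 - 4*x*y*z + 4*x^2 + y^2 + 4*z^2 - 2
trace(b^-1 a^-1 b a b^-1 a^-1 b a) = trace(a^-1 b a b^-1 a^-1 b a)*trace(b) - trace(a^-1 b a b^-1 a^-1 b a b)  (eliminate b^-1) = x^2*y^2*z^2 - 2*x^3*y*z - 2*x*y^3*z - 2*x*y*z^3 + x^4 + 2*x^2*y^2 + 2*x^2*z^2 + y^4 + 2*y^2*z^2 + z^4 + 4*x*y*z - 4*x^2 - 4*y^2 - 4*z^2 + 2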